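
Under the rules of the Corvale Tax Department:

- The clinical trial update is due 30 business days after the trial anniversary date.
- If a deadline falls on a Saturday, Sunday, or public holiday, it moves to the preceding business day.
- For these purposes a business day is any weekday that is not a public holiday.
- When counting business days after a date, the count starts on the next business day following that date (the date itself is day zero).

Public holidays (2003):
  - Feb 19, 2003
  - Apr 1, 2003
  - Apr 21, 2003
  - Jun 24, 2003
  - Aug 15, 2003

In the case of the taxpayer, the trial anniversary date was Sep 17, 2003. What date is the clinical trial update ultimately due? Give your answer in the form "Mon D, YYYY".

Oct 29, 2003

Starting the day after Sep 17, 2003 and counting 30 business days lands on Oct 29, 2003.
Oct 29, 2003 (Wednesday) is already a business day.
Final deadline: Oct 29, 2003.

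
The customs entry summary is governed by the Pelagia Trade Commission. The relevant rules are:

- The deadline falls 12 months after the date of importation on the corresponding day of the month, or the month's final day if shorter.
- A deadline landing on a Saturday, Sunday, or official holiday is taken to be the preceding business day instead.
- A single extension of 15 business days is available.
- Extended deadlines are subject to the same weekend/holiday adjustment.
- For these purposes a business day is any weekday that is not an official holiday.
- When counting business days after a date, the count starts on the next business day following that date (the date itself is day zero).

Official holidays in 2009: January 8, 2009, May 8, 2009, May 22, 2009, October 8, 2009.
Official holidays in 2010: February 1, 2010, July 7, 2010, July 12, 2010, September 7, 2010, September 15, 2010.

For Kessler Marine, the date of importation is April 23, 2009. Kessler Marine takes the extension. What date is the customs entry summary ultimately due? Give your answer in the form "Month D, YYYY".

Moving 12 months forward from April 23, 2009 on the corresponding day gives April 23, 2010.
April 23, 2010 falls on a Friday, which is a business day, so no adjustment is needed.
Counting 15 further business days from April 23, 2010 reaches May 14, 2010.
Since May 14, 2010 is a Friday and not a holiday, the date is unchanged.
So the filing is due May 14, 2010.

May 14, 2010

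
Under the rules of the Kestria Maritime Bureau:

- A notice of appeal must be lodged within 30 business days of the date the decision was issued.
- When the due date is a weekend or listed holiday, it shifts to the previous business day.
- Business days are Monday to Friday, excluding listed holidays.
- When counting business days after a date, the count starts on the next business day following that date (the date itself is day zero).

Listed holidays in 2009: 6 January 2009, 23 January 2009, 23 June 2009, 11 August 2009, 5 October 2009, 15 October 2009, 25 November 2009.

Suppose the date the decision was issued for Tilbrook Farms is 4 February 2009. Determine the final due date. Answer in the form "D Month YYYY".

Starting the day after 4 February 2009 and counting 30 business days lands on 18 March 2009.
Since 18 March 2009 is a Wednesday and not a holiday, the date is unchanged.
Final deadline: 18 March 2009.

18 March 2009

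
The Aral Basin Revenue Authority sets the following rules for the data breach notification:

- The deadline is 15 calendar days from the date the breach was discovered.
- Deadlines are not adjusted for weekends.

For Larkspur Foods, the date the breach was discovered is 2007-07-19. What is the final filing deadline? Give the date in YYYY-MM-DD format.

From 2007-07-19, 15 calendar days later is 2007-08-03.
2007-08-03 is a Friday; no weekend or holiday adjustment applies.
The final due date is 2007-08-03.

2007-08-03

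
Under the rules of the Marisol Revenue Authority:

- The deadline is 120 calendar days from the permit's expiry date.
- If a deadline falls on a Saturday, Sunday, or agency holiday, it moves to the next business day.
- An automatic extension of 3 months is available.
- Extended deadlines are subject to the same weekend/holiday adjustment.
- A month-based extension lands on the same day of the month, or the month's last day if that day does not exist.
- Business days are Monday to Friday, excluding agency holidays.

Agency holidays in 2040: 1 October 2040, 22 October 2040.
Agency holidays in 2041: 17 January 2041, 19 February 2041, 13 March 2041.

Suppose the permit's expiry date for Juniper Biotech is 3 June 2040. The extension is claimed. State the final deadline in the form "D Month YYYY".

2 January 2041

Adding 120 calendar days to 3 June 2040 gives 1 October 2040.
1 October 2040 is a listed holiday; the next business day is 2 October 2040 (Tuesday).
Add 3 months to 2 October 2040: 2 January 2041.
2 January 2041 is a Wednesday and not a listed holiday, so it stands.
Final deadline: 2 January 2041.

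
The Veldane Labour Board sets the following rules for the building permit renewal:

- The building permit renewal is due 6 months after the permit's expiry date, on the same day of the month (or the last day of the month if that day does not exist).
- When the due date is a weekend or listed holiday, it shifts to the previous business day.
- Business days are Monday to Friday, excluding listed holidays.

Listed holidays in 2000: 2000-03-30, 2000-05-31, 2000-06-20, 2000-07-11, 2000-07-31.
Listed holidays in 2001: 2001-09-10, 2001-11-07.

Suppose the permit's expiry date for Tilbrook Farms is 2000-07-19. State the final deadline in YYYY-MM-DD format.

6 months after 2000-07-19, on the same day of the month, is 2001-01-19.
2001-01-19 (Friday) is already a business day.
Final deadline: 2001-01-19.

2001-01-19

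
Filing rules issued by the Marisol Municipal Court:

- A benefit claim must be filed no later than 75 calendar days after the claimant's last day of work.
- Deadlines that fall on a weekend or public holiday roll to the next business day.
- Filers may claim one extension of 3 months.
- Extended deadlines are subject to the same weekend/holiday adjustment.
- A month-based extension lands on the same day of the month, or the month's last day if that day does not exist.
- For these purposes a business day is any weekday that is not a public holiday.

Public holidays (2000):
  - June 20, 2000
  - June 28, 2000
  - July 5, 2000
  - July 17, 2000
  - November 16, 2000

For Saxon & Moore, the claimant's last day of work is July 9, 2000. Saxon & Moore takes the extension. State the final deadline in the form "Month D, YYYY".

From July 9, 2000, 75 calendar days later is September 22, 2000.
September 22, 2000 (Friday) is already a business day.
Applying the 3 months extension: 3 months after September 22, 2000 is December 22, 2000.
December 22, 2000 falls on a Friday, which is a business day, so no adjustment is needed.
Deadline: December 22, 2000.

December 22, 2000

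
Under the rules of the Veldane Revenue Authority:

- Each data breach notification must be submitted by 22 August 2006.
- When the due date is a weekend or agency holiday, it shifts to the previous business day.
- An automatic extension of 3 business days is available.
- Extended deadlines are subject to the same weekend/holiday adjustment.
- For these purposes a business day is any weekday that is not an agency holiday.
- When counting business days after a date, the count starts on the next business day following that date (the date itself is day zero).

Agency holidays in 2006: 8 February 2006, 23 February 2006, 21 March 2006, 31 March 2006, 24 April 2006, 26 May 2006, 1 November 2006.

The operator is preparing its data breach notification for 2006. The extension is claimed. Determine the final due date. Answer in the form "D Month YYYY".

The statutory due date is 22 August 2006.
22 August 2006 falls on a Tuesday, which is a business day, so no adjustment is needed.
Applying the 3-business-day extension: 3 business days after 22 August 2006 is 25 August 2006.
25 August 2006 is a Friday and not a listed holiday, so it stands.
The final due date is 25 August 2006.

25 August 2006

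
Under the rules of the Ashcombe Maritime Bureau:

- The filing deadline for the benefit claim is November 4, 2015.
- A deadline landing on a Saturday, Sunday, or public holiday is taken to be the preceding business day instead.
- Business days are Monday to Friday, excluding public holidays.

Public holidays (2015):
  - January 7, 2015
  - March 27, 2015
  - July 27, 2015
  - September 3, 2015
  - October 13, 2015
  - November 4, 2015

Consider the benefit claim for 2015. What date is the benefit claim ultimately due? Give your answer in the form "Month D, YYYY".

November 3, 2015

The statutory due date is November 4, 2015.
November 4, 2015 falls on a listed holiday. Rolling to the preceding business day gives November 3, 2015, a Tuesday.
The final due date is November 3, 2015.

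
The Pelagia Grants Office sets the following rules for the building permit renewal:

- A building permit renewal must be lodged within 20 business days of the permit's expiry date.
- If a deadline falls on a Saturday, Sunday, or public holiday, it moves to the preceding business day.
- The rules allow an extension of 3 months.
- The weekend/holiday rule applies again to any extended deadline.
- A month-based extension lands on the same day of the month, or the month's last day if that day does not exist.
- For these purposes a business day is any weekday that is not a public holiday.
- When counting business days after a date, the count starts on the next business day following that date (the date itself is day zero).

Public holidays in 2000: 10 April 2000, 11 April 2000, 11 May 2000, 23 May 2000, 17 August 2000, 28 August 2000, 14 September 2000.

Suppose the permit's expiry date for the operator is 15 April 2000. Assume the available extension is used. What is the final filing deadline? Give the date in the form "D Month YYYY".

15 August 2000

Counting 20 business days after 15 April 2000 (skipping weekends and listed holidays) reaches 15 May 2000.
15 May 2000 falls on a Monday, which is a business day, so no adjustment is needed.
Applying the 3 months extension: 3 months after 15 May 2000 is 15 August 2000.
15 August 2000 is a Tuesday and not a listed holiday, so it stands.
Final deadline: 15 August 2000.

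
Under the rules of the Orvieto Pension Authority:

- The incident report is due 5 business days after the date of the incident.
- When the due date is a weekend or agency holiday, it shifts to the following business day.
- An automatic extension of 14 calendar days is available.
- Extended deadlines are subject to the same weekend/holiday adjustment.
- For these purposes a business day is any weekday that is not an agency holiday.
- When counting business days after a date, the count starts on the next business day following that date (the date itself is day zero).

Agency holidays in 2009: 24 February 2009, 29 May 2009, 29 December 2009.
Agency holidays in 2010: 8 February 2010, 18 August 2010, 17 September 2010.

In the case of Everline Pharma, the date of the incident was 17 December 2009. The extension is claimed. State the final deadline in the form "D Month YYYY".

7 January 2010

5 business days after 17 December 2009, excluding weekends and holidays, is 24 December 2009.
24 December 2009 is a Thursday and not a listed holiday, so it stands.
Add the 14 calendar-day extension to 24 December 2009: 7 January 2010.
7 January 2010 (Thursday) is already a business day.
The final due date is 7 January 2010.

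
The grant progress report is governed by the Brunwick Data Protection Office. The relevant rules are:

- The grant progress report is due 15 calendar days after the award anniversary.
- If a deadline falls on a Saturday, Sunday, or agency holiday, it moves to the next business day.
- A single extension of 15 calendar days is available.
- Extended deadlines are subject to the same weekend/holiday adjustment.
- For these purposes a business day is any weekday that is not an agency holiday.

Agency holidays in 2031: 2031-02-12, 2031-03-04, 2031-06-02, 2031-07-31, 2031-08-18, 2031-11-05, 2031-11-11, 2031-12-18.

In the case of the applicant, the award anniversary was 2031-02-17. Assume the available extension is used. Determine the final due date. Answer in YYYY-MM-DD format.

2031-03-20

15 calendar days after 2031-02-17 is 2031-03-04.
2031-03-04 falls on a listed holiday. Rolling to the next business day gives 2031-03-05, a Wednesday.
With the 15-day extension, 2031-03-05 becomes 2031-03-20.
2031-03-20 falls on a Thursday, which is a business day, so no adjustment is needed.
Final deadline: 2031-03-20.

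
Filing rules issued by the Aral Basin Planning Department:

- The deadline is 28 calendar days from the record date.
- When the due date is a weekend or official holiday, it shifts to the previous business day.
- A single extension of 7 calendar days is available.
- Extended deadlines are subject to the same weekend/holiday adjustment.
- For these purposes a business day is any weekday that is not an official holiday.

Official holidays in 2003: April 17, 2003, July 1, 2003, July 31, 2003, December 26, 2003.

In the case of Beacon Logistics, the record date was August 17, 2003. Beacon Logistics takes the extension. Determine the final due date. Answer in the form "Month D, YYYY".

28 calendar days after August 17, 2003 is September 14, 2003.
September 14, 2003 is a Sunday, so it moves to the preceding business day, September 12, 2003 (Friday).
The 7-calendar-day extension moves the deadline from September 12, 2003 to September 19, 2003.
September 19, 2003 is a Friday and not a listed holiday, so it stands.
Final deadline: September 19, 2003.

September 19, 2003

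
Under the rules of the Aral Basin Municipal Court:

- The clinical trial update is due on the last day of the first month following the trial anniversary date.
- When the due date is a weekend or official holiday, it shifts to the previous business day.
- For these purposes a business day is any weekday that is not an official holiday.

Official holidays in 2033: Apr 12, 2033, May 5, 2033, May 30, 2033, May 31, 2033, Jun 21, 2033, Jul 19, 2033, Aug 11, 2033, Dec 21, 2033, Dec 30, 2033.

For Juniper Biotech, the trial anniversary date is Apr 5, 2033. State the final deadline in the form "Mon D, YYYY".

The first month after Apr 5, 2033 is May 2033, whose last day is May 31, 2033.
May 31, 2033 is a listed holiday, so it moves to the preceding business day, May 27, 2033 (Friday).
Deadline: May 27, 2033.

May 27, 2033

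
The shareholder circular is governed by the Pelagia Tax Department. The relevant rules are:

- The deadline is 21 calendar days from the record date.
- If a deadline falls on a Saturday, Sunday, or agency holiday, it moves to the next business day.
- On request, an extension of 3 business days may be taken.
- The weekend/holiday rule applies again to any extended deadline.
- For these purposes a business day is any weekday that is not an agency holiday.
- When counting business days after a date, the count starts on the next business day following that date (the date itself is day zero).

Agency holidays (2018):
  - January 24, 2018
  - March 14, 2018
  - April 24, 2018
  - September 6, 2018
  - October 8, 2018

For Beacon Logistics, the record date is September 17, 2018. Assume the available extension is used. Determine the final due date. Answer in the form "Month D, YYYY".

October 12, 2018

Trigger date September 17, 2018 + 21 calendar days = October 8, 2018.
October 8, 2018 is a listed holiday, so it moves to the next business day, October 9, 2018 (Tuesday).
Counting 3 further business days from October 9, 2018 reaches October 12, 2018.
October 12, 2018 falls on a Friday, which is a business day, so no adjustment is needed.
So the filing is due October 12, 2018.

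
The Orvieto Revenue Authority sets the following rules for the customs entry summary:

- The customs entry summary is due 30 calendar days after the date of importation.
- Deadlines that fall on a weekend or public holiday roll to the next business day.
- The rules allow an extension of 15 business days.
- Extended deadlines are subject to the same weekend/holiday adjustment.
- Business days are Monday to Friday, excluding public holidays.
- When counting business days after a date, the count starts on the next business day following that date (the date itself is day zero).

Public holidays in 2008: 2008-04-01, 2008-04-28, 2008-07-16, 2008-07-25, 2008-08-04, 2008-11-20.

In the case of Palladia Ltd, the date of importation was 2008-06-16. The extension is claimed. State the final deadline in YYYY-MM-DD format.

From 2008-06-16, 30 calendar days later is 2008-07-16.
2008-07-16 falls on a listed holiday. Rolling to the next business day gives 2008-07-17, a Thursday.
Applying the 15-business-day extension: 15 business days after 2008-07-17 is 2008-08-11.
2008-08-11 is a Monday and not a listed holiday, so it stands.
So the filing is due 2008-08-11.

2008-08-11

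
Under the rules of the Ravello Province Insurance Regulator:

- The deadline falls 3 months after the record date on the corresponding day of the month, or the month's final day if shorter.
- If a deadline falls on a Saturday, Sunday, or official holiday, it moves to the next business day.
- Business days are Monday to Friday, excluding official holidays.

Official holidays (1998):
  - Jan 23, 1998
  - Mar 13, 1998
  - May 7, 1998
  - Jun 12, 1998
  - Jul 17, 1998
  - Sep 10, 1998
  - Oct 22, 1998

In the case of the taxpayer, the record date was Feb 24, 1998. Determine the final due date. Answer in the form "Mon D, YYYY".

3 months after Feb 24, 1998, on the same day of the month, is May 24, 1998.
May 24, 1998 is a Sunday; the next business day is May 25, 1998 (Monday).
Deadline: May 25, 1998.

May 25, 1998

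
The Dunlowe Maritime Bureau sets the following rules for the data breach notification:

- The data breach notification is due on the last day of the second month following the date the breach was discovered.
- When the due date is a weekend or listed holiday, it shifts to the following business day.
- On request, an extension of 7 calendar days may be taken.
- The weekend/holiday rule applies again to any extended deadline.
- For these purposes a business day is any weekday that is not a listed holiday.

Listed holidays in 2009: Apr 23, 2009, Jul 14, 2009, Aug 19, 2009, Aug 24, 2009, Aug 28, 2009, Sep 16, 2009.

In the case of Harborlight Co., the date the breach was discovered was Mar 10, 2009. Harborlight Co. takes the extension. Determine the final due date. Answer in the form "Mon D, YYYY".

Jun 8, 2009

2 months after Mar 10, 2009 is May 2009; that month ends on May 31, 2009.
May 31, 2009 is a Sunday; the next business day is Jun 1, 2009 (Monday).
Add the 7 calendar-day extension to Jun 1, 2009: Jun 8, 2009.
Jun 8, 2009 (Monday) is already a business day.
Deadline: Jun 8, 2009.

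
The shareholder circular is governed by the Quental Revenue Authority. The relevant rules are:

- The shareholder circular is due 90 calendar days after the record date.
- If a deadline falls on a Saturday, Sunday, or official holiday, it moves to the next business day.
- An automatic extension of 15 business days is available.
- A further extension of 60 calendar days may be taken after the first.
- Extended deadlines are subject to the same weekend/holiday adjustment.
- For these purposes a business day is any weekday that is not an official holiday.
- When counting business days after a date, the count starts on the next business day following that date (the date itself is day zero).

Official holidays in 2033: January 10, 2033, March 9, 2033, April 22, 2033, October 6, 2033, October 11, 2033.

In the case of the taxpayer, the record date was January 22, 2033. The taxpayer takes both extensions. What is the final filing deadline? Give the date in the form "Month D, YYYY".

July 15, 2033

Adding 90 calendar days to January 22, 2033 gives April 22, 2033.
April 22, 2033 is a listed holiday, so it moves to the next business day, April 25, 2033 (Monday).
The 15-business-day extension runs from April 25, 2033 to May 16, 2033.
May 16, 2033 falls on a Monday, which is a business day, so no adjustment is needed.
Add the 60 calendar-day extension to May 16, 2033: July 15, 2033.
July 15, 2033 is a Friday and not a listed holiday, so it stands.
The final due date is July 15, 2033.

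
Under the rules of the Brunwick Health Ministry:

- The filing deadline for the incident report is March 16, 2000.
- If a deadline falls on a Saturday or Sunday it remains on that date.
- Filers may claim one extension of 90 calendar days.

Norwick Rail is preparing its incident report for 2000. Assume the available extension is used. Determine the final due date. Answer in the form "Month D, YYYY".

Start from the fixed due date, March 16, 2000.
No adjustment is made for weekends or holidays, so March 16, 2000 stands.
Add the 90 calendar-day extension to March 16, 2000: June 14, 2000.
June 14, 2000 is a Wednesday; no weekend or holiday adjustment applies.
Deadline: June 14, 2000.

June 14, 2000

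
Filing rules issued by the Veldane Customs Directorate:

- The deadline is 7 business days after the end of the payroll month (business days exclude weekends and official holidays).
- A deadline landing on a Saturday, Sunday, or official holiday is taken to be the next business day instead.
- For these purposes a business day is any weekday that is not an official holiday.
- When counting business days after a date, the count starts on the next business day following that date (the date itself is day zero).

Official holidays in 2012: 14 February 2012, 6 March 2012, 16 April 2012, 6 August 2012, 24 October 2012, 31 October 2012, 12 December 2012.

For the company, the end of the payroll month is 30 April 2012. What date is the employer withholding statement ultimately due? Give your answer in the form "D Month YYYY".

9 May 2012

7 business days after 30 April 2012, excluding weekends and holidays, is 9 May 2012.
9 May 2012 falls on a Wednesday, which is a business day, so no adjustment is needed.
The final due date is 9 May 2012.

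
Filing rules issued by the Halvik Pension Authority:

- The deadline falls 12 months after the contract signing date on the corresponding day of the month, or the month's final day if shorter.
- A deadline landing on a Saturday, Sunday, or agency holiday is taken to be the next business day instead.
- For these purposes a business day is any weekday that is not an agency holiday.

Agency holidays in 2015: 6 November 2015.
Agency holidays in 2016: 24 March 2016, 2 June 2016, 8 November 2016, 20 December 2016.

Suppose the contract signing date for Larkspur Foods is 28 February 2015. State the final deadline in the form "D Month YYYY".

29 February 2016

12 months after 28 February 2015, on the same day of the month, is 28 February 2016.
28 February 2016 is a Sunday; the next business day is 29 February 2016 (Monday).
Final deadline: 29 February 2016.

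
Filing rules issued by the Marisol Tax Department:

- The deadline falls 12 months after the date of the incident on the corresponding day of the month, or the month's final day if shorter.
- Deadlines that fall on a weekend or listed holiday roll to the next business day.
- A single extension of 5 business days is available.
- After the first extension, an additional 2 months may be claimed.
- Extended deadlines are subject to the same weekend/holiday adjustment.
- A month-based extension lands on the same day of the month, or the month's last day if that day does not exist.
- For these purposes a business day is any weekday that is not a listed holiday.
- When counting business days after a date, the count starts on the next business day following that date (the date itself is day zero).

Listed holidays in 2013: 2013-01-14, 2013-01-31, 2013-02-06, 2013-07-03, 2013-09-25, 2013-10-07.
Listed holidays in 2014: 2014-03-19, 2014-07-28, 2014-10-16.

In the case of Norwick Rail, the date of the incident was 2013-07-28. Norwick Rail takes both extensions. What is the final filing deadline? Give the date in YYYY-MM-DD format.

12 months after 2013-07-28, on the same day of the month, is 2014-07-28.
2014-07-28 falls on a listed holiday. Rolling to the next business day gives 2014-07-29, a Tuesday.
Counting 5 further business days from 2014-07-29 reaches 2014-08-05.
2014-08-05 (Tuesday) is already a business day.
Applying the 2 months extension: 2 months after 2014-08-05 is 2014-10-05.
Because 2014-10-05 is a Sunday, the deadline becomes 2014-10-06 (Monday).
Final deadline: 2014-10-06.

2014-10-06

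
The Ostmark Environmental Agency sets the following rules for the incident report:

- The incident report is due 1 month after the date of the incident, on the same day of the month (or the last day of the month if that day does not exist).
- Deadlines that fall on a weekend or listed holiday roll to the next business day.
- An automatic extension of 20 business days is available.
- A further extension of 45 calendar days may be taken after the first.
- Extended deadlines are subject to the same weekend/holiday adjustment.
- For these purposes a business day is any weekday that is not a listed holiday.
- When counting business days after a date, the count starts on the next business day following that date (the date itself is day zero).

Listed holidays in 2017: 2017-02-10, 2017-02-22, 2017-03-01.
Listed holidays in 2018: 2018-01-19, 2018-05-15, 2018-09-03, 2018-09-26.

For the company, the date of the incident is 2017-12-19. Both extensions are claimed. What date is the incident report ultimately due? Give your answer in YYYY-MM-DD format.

2018-04-05

Moving 1 month forward from 2017-12-19 on the corresponding day gives 2018-01-19.
2018-01-19 is a listed holiday; the next business day is 2018-01-22 (Monday).
The 20-business-day extension runs from 2018-01-22 to 2018-02-19.
Since 2018-02-19 is a Monday and not a holiday, the date is unchanged.
The 45-calendar-day extension moves the deadline from 2018-02-19 to 2018-04-05.
2018-04-05 falls on a Thursday, which is a business day, so no adjustment is needed.
Deadline: 2018-04-05.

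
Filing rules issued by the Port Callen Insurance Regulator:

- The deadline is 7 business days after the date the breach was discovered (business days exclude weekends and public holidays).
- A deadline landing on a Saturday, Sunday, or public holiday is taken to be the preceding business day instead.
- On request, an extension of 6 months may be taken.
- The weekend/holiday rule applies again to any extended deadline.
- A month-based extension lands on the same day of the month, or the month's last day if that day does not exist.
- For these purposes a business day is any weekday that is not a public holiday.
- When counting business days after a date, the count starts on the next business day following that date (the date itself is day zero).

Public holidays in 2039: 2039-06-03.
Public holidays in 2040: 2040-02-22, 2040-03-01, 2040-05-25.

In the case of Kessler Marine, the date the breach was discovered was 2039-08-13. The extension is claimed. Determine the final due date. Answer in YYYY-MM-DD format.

7 business days after 2039-08-13, excluding weekends and holidays, is 2039-08-23.
2039-08-23 falls on a Tuesday, which is a business day, so no adjustment is needed.
Applying the 6 months extension: 6 months after 2039-08-23 is 2040-02-23.
2040-02-23 is a Thursday and not a listed holiday, so it stands.
So the filing is due 2040-02-23.

2040-02-23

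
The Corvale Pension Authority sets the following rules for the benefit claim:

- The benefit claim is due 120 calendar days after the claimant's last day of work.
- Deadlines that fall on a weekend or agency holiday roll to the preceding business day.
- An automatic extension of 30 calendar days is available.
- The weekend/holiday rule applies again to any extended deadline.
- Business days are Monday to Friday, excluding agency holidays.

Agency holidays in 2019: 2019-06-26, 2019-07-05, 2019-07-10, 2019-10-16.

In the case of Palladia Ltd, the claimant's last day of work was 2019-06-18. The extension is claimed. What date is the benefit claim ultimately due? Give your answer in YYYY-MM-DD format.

From 2019-06-18, 120 calendar days later is 2019-10-16.
2019-10-16 is a listed holiday, so it moves to the preceding business day, 2019-10-15 (Tuesday).
With the 30-day extension, 2019-10-15 becomes 2019-11-14.
2019-11-14 is a Thursday and not a listed holiday, so it stands.
So the filing is due 2019-11-14.

2019-11-14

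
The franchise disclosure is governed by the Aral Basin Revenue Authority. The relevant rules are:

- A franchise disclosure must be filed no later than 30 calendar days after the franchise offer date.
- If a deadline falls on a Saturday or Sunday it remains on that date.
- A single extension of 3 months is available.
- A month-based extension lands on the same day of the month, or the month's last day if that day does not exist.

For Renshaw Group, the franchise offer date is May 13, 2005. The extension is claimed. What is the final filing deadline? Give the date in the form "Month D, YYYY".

September 12, 2005

Trigger date May 13, 2005 + 30 calendar days = June 12, 2005.
No adjustment is made for weekends or holidays, so June 12, 2005 stands.
Applying the 3 months extension: 3 months after June 12, 2005 is September 12, 2005.
September 12, 2005 falls on a Monday. The rules make no weekend/holiday allowance, so it remains September 12, 2005.
The final due date is September 12, 2005.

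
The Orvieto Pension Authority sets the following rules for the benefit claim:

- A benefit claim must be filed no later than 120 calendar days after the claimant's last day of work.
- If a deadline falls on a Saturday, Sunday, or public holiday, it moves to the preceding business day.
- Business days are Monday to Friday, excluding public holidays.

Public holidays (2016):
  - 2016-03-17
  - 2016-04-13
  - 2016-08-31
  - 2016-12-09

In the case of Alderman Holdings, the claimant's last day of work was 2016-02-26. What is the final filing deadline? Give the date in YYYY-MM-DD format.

From 2016-02-26, 120 calendar days later is 2016-06-25.
2016-06-25 is a Saturday, so it moves to the preceding business day, 2016-06-24 (Friday).
Deadline: 2016-06-24.

2016-06-24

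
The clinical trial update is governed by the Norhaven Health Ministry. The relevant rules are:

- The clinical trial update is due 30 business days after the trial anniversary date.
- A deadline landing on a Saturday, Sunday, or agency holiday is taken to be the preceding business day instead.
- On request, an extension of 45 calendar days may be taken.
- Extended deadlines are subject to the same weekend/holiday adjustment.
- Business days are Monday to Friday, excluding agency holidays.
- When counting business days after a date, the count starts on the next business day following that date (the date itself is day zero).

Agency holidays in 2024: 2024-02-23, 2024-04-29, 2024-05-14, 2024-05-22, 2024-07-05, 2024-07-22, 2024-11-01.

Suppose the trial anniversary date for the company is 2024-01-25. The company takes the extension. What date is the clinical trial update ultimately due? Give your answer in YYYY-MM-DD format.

2024-04-22

Counting 30 business days after 2024-01-25 (skipping weekends and listed holidays) reaches 2024-03-08.
2024-03-08 falls on a Friday, which is a business day, so no adjustment is needed.
Applying the 45-calendar-day extension: 2024-03-08 + 45 days = 2024-04-22.
Since 2024-04-22 is a Monday and not a holiday, the date is unchanged.
The final due date is 2024-04-22.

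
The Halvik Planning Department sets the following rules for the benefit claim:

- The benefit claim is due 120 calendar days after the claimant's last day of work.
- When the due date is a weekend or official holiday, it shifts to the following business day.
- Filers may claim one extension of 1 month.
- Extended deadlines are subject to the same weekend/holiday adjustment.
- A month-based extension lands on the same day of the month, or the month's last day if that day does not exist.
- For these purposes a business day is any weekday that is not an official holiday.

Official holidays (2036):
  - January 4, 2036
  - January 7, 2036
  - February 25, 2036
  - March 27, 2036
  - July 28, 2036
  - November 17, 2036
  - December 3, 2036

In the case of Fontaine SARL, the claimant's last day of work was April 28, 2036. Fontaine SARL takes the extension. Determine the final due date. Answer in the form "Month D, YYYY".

120 calendar days after April 28, 2036 is August 26, 2036.
August 26, 2036 falls on a Tuesday, which is a business day, so no adjustment is needed.
The 1 month extension carries August 26, 2036 to September 26, 2036.
Since September 26, 2036 is a Friday and not a holiday, the date is unchanged.
So the filing is due September 26, 2036.

September 26, 2036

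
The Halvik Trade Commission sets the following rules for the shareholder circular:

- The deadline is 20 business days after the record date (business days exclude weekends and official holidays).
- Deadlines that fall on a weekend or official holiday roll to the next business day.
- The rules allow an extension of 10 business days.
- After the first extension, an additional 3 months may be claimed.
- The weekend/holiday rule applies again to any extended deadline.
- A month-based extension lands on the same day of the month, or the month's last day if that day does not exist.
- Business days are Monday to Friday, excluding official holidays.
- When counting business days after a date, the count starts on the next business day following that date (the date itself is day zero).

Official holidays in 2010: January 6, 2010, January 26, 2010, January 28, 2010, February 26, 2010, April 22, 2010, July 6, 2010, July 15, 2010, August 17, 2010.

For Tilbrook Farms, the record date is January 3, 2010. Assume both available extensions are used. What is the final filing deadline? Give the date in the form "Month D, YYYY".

May 17, 2010

Counting 20 business days after January 3, 2010 (skipping weekends and listed holidays) reaches February 3, 2010.
February 3, 2010 falls on a Wednesday, which is a business day, so no adjustment is needed.
The 10-business-day extension runs from February 3, 2010 to February 17, 2010.
Since February 17, 2010 is a Wednesday and not a holiday, the date is unchanged.
Applying the 3 months extension: 3 months after February 17, 2010 is May 17, 2010.
May 17, 2010 is a Monday and not a listed holiday, so it stands.
The final due date is May 17, 2010.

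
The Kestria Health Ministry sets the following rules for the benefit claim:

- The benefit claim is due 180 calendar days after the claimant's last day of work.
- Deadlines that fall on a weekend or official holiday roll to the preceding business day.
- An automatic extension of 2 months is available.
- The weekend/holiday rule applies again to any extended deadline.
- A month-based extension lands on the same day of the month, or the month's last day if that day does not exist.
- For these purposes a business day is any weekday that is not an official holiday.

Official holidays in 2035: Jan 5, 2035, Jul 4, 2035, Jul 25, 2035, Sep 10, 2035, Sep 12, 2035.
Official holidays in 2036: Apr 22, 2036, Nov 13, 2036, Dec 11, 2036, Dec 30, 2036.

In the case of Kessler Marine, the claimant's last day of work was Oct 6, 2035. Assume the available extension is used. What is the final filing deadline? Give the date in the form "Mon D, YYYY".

Jun 3, 2036

From Oct 6, 2035, 180 calendar days later is Apr 3, 2036.
Apr 3, 2036 (Thursday) is already a business day.
Applying the 2 months extension: 2 months after Apr 3, 2036 is Jun 3, 2036.
Jun 3, 2036 is a Tuesday and not a listed holiday, so it stands.
Deadline: Jun 3, 2036.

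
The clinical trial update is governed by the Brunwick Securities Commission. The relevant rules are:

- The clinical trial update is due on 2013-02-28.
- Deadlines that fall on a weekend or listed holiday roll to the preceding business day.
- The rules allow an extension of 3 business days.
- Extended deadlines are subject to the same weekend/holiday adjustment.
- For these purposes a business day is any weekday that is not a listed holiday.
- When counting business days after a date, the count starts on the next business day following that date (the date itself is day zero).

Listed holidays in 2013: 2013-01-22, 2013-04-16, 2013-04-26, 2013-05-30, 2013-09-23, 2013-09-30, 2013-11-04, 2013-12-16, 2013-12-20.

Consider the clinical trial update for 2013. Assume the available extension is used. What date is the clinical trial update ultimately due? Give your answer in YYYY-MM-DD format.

2013-03-05

Start from the fixed due date, 2013-02-28.
2013-02-28 (Thursday) is already a business day.
Counting 3 further business days from 2013-02-28 reaches 2013-03-05.
2013-03-05 is a Tuesday and not a listed holiday, so it stands.
So the filing is due 2013-03-05.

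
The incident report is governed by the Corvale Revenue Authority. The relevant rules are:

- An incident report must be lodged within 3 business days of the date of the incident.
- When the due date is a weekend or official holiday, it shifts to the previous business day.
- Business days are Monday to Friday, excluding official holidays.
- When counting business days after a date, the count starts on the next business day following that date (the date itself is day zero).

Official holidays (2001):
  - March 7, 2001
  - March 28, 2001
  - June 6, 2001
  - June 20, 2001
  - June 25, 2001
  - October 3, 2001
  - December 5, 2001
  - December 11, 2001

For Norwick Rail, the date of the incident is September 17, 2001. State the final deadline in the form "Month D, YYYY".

3 business days after September 17, 2001, excluding weekends and holidays, is September 20, 2001.
September 20, 2001 (Thursday) is already a business day.
The final due date is September 20, 2001.

September 20, 2001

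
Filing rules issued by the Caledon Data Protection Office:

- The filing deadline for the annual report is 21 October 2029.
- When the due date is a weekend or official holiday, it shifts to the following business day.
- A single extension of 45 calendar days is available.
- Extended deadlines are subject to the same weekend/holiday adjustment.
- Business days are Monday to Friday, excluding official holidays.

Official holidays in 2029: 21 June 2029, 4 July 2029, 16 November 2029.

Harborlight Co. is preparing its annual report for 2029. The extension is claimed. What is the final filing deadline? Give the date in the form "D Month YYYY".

Start from the fixed due date, 21 October 2029.
21 October 2029 falls on a Sunday. Rolling to the next business day gives 22 October 2029, a Monday.
With the 45-day extension, 22 October 2029 becomes 6 December 2029.
Since 6 December 2029 is a Thursday and not a holiday, the date is unchanged.
Deadline: 6 December 2029.

6 December 2029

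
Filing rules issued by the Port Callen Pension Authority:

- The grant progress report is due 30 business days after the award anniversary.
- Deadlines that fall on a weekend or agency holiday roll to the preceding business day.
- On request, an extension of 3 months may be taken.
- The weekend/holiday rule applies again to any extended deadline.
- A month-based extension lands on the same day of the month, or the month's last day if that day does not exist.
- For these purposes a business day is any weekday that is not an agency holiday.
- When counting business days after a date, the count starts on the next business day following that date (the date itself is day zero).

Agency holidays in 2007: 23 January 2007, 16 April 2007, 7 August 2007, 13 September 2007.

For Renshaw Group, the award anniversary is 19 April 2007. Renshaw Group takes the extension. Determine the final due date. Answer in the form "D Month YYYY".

31 August 2007

Counting 30 business days after 19 April 2007 (skipping weekends and listed holidays) reaches 31 May 2007.
Since 31 May 2007 is a Thursday and not a holiday, the date is unchanged.
Add 3 months to 31 May 2007: 31 August 2007.
31 August 2007 (Friday) is already a business day.
The final due date is 31 August 2007.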